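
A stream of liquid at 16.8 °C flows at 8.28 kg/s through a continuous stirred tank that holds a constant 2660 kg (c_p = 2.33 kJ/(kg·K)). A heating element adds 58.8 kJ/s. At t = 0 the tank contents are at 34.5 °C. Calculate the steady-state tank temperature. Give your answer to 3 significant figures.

19.8 °C

M c_p dT/dt = ṁ c_p (T_in − T) + Q̇.
At steady state dT/dt = 0 ⇒ T_ss = T_in + Q̇/(ṁ c_p) = 16.8 + 58.8/(8.28·2.33) = 19.848 °C.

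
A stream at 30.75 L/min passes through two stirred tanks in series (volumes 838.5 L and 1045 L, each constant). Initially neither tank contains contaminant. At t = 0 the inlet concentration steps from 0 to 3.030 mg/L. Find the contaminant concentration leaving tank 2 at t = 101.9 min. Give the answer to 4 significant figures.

Each tank obeys Vᵢ dCᵢ/dt = Q(Cᵢ₋₁ − Cᵢ), so τᵢ = Vᵢ/Q.
τ₁ = 838.5/30.75 = 27.2683 min; τ₂ = 1045/30.75 = 33.9837 min.
Tank 1: C₁ = C_in(1 − e^(−t/τ₁)). Tank 2 (τ₁ ≠ τ₂): C₂ = C_in[1 − (τ₁ e^(−t/τ₁) − τ₂ e^(−t/τ₂))/(τ₁ − τ₂)].
At t = 101.9: e^(−t/τ₁) = 0.0238269, e^(−t/τ₂) = 0.0498622.
C₂ = 3.030·[1 − (27.2683·0.0238269 − 33.9837·0.0498622)/(-6.71545)] = 3.030·0.844421 = 2.55859 mg/L.

2.559 mg/L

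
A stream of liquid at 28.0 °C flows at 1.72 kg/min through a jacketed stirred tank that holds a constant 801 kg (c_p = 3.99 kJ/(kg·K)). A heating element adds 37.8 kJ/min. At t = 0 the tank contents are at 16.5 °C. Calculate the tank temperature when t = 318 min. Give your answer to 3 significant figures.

M c_p dT/dt = ṁ c_p (T_in − T) + Q̇.
τ = M/ṁ = 465.70 min; T_ss = T_in + Q̇/(ṁ c_p) = 28.0 + 37.8/(1.72·3.99) = 33.508 °C.
Integrating: T(t) = T_ss + (T₀ − T_ss) e^(−t/τ).
T(318) = 33.508 + (-17.008)·e^(−318/465.70) = 33.508 + (-17.008)·0.50518 = 24.916 °C.

24.9 °C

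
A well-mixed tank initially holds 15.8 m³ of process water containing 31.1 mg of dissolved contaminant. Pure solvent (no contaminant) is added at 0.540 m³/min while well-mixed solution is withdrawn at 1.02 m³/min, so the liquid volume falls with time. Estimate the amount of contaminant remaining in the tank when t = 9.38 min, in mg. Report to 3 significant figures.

Total volume: dV/dt = Q_in − Q_out = -0.48000 m³/min, so V(t) = 15.8 − 0.48000 t and V(9.38) = 11.298 m³.
Species balance (pure solvent in): dm/dt = −Q_out · m/V(t).
dm/m = −Q_out dt/(V₀ − 0.48000 t); integrating gives ln(m/m₀) = −(Q_out/(Q_in−Q_out)) ln(V/V₀).
m = m₀ (V₀/V)^(Q_out/(Q_in−Q_out)) = 31.1 × (15.8/11.298)^(-2.1250) = 15.248 mg.

15.2 mg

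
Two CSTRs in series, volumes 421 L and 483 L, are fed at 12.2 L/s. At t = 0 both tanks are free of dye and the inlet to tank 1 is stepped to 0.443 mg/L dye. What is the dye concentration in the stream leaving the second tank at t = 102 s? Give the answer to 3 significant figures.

0.337 mg/L

Each tank obeys Vᵢ dCᵢ/dt = Q(Cᵢ₋₁ − Cᵢ), so τᵢ = Vᵢ/Q.
τ₁ = 421/12.2 = 34.508 s; τ₂ = 483/12.2 = 39.590 s.
Solving the cascade with C₁(0)=C₂(0)=0 gives C₂(t) = C_in[1 − (τ₁ e^(−t/τ₁) − τ₂ e^(−t/τ₂))/(τ₁ − τ₂)].
At t = 102: e^(−t/τ₁) = 0.052036, e^(−t/τ₂) = 0.076047.
C₂ = 0.443·[1 − (34.508·0.052036 − 39.590·0.076047)/(-5.0820)] = 0.443·0.76091 = 0.33708 mg/L.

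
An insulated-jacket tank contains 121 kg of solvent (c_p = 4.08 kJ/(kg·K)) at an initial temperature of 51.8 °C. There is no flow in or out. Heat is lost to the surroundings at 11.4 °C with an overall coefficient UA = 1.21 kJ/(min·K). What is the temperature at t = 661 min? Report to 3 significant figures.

Energy balance: M c_p dT/dt = −UA(T − T_amb).
dT/dt = (T_ss − T)/τ with T_ss = T_amb = 11.400 °C, τ = M c_p/UA = 121·4.08/1.21 = 408.00 min.
T approaches T_ss exponentially: T(t) = T_ss + (T₀ − T_ss) e^(−t/τ).
T(661) = 11.400 + (40.400)·0.19788 = 19.394 °C.

19.4 °C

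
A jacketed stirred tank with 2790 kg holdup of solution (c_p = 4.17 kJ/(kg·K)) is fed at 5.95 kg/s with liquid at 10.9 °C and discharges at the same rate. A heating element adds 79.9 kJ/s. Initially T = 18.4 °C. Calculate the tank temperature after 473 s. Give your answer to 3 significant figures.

Unsteady energy balance on the tank contents: M c_p dT/dt = ṁ c_p (T_in − T) + 79.9.
Rearrange: dT/dt = (T_ss − T)/τ with τ = M/ṁ = 468.91 s and T_ss = T_in + Q̇/(ṁ c_p) = 14.120 °C.
T approaches T_ss exponentially: T(t) = T_ss + (T₀ − T_ss) e^(−t/τ).
T(473) = 14.120 + (4.2797)·e^(−473/468.91) = 14.120 + (4.2797)·0.36468 = 15.681 °C.

15.7 °C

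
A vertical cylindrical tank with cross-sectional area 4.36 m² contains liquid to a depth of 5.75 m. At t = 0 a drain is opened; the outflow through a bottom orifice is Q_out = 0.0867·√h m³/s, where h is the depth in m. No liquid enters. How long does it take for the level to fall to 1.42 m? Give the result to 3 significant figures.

121 s

With no inflow, A dh/dt = −0.0867 √h.
∫ h^(−1/2) dh = −(0.0867/A) ∫ dt, giving 2√h = 2√h₀ − (0.0867/A) t.
t = 2A(√h₀ − √h)/0.0867 = 2·4.36·(√5.75 − √1.42)/0.0867
  = 8.7200 × (2.3979 − 1.1916) / 0.0867 = 121.32 s.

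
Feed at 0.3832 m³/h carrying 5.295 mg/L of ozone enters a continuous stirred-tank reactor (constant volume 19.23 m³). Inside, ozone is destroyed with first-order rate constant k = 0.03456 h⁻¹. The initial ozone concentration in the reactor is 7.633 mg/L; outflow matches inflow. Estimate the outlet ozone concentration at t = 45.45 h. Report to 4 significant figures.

Species balance: V dC/dt = Q C_in − Q C − k V C.
dC/dt = (Q/V) C_in − (Q/V + k) C; effective rate a = Q/V + k = 0.0199272 + 0.03456 = 0.0544872 h⁻¹.
C_ss = Q C_in/(Q + kV) = 1.93650 mg/L; C(t) = C_ss + (C₀ − C_ss) e^(−a t).
C(45.45) = 1.93650 + (5.69650)·e^(−0.0544872·45.45) = 1.93650 + (5.69650)·0.0840416 = 2.41524 mg/L.

2.415 mg/L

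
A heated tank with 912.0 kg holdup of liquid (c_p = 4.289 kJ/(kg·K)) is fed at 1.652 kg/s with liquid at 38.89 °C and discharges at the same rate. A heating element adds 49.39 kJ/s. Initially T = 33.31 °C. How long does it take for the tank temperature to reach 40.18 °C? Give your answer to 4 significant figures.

437.6 s

Energy balance: M c_p dT/dt = ṁ c_p (T_in − T) + 49.39.
τ = M/ṁ = 552.058 s; T_ss = T_in + Q̇/(ṁ c_p) = 45.8606 °C.
T(t) = T_ss + (T₀ − T_ss) e^(−t/τ). Set T = 40.18:
e^(−t/τ) = (40.18 − 45.8606)/(33.31 − 45.8606) = 0.452618
t = −552.058 · ln(0.452618) = 437.621 s.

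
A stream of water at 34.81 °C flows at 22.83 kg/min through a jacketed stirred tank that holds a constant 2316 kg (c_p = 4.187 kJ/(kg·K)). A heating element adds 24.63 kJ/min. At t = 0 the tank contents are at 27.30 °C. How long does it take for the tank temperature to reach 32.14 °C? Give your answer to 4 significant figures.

98.99 min

M c_p dT/dt = ṁ c_p (T_in − T) + Q̇.
τ = M/ṁ = 101.445 min; T_ss = T_in + Q̇/(ṁ c_p) = 35.0677 °C.
T(t) = T_ss + (T₀ − T_ss) e^(−t/τ). Set T = 32.14:
e^(−t/τ) = (32.14 − 35.0677)/(27.30 − 35.0677) = 0.376904
t = −101.445 · ln(0.376904) = 98.9869 min.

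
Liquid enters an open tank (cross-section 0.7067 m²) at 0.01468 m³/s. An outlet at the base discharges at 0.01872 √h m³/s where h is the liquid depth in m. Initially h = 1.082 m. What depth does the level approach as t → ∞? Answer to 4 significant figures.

A dh/dt = Q_in − 0.01872 √h. Steady state requires inflow = outflow:
Q_in = 0.01872 √h_ss ⇒ √h_ss = 0.01468/0.01872 = 0.784188.
h_ss = 0.784188² = 0.614951 m. (Since h₀ = 1.082 m > h_ss, the level will fall toward this value.)

0.6150 m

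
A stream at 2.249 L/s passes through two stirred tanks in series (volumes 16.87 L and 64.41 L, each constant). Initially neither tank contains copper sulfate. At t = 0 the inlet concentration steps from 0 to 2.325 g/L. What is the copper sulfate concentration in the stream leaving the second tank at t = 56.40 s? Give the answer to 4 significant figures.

1.886 g/L

Each tank obeys Vᵢ dCᵢ/dt = Q(Cᵢ₋₁ − Cᵢ), so τᵢ = Vᵢ/Q.
τ₁ = 16.87/2.249 = 7.50111 s; τ₂ = 64.41/2.249 = 28.6394 s.
Tank 1: C₁ = C_in(1 − e^(−t/τ₁)). Tank 2 (τ₁ ≠ τ₂): C₂ = C_in[1 − (τ₁ e^(−t/τ₁) − τ₂ e^(−t/τ₂))/(τ₁ − τ₂)].
At t = 56.40: e^(−t/τ₁) = 0.000542737, e^(−t/τ₂) = 0.139552.
C₂ = 2.325·[1 − (7.50111·0.000542737 − 28.6394·0.139552)/(-21.1383)] = 2.325·0.811119 = 1.88585 g/L.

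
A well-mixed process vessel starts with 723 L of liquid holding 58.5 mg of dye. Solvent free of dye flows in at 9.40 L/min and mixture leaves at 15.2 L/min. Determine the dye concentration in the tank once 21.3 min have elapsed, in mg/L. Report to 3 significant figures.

Total volume: dV/dt = Q_in − Q_out = -5.8000 L/min, so V(t) = 723 − 5.8000 t and V(21.3) = 599.46 L.
Species balance (pure solvent in): dm/dt = −Q_out · m/V(t).
dm/m = −Q_out dt/(V₀ − 5.8000 t); integrating gives ln(m/m₀) = −(Q_out/(Q_in−Q_out)) ln(V/V₀).
m = m₀ (V₀/V)^(Q_out/(Q_in−Q_out)) = 58.5 × (723/599.46)^(-2.6207) = 35.801 mg.
C = m/V = 35.801/599.46 = 0.059721 mg/L.

0.0597 mg/L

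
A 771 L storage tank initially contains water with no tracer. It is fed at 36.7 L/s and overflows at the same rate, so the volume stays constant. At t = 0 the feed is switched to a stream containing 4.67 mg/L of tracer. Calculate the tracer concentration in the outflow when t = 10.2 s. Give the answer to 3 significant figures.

1.80 mg/L

Transient balance on the dissolved component: V dC/dt = Q(C_in − C).
Rewrite as dC/dt + C/τ = C_in/τ, τ = V/Q = 21.008 s.
Integrating: C(t) = C_in + (C₀ − C_in) e^(−t/τ).
C(10.2) = 4.67 + (0 − 4.67)·e^(−10.2/21.008) = 4.67 + (-4.6700)·0.61537 = 1.7962 mg/L.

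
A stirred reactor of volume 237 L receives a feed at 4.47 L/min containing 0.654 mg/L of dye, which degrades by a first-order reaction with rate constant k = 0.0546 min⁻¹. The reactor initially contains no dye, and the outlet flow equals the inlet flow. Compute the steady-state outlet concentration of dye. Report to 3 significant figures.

V dC/dt = Q(C_in − C) − k V C.
Steady state (dC/dt = 0): C_ss = Q C_in/(Q + kV) = C_in/(1 + kV/Q).
C_ss = 4.47·0.654/(4.47 + 0.0546·237) = 2.9234/17.410 = 0.16791 mg/L.

0.168 mg/L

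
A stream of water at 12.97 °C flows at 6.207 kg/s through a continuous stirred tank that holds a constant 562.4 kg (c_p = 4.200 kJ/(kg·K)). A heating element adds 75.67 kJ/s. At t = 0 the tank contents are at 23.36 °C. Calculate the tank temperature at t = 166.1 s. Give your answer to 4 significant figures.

17.07 °C

Energy balance: M c_p dT/dt = ṁ c_p (T_in − T) + 75.67.
Rearrange: dT/dt = (T_ss − T)/τ with τ = M/ṁ = 90.6074 s and T_ss = T_in + Q̇/(ṁ c_p) = 15.8726 °C.
Solution: T(t) = T_ss + (T₀ − T_ss) e^(−t/τ).
T(166.1) = 15.8726 + (7.48736)·e^(−166.1/90.6074) = 15.8726 + (7.48736)·0.159904 = 17.0699 °C.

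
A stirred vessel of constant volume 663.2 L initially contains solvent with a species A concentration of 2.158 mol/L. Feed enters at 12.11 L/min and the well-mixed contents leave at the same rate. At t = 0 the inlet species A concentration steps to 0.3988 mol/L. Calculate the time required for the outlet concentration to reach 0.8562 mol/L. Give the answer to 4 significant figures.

73.77 min

Transient balance on the dissolved component: V dC/dt = Q(C_in − C), so τ = V/Q = 54.7647 min.
C(t) = C_in + (C₀ − C_in) e^(−t/τ). Set C = 0.8562 and solve for t:
e^(−t/τ) = (C − C_in)/(C₀ − C_in) = (0.8562 − 0.3988)/(2.158 − 0.3988) = 0.260005
t = −τ ln(…) = 54.7647 × 1.34706 = 73.7711 min.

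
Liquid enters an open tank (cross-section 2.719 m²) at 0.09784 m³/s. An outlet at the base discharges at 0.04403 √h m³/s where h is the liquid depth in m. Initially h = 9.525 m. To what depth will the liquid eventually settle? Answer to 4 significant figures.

Accumulation of liquid (constant cross-section A): A dh/dt = Q_in − 0.04403 √h. At steady state dh/dt = 0:
Q_in = 0.04403 √h_ss ⇒ √h_ss = 0.09784/0.04403 = 2.22212.
h_ss = 2.22212² = 4.93782 m. (Since h₀ = 9.525 m > h_ss, the level will fall toward this value.)

4.938 m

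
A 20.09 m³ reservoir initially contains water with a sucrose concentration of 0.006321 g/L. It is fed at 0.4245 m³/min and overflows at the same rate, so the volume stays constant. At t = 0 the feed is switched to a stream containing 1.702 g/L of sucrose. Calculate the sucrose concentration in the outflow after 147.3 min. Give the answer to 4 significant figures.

1.627 g/L

Species balance on the tank: V dC/dt = Q(C_in − C).
Time constant τ = V/Q = 20.09/0.4245 = 47.3263 min.
C approaches C_in exponentially: C(t) = C_in + (C₀ − C_in) e^(−t/τ).
C(147.3) = 1.702 + (0.006321 − 1.702)·e^(−147.3/47.3263) = 1.702 + (-1.69568)·0.0444924 = 1.62656 g/L.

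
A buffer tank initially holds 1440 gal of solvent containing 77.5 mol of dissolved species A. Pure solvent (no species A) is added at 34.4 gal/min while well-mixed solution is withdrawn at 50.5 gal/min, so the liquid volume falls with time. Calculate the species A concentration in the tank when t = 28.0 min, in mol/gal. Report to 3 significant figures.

Total volume: dV/dt = Q_in − Q_out = -16.100 gal/min, so V(t) = 1440 − 16.100 t and V(28.0) = 989.20 gal.
Species balance (pure solvent in): dm/dt = −Q_out · m/V(t).
Separate: dm/m = −Q_out dt/V(t) ⇒ ln(m/m₀) = −(Q_out/(Q_in−Q_out)) ln(V/V₀).
m = m₀ (V₀/V)^(Q_out/(Q_in−Q_out)) = 77.5 × (1440/989.20)^(-3.1366) = 23.866 mol.
C = m/V = 23.866/989.20 = 0.024127 mol/gal.

0.0241 mol/gal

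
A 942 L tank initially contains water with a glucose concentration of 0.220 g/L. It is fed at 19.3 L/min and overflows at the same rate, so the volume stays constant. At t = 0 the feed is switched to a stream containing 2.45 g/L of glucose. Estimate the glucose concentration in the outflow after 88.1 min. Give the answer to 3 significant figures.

2.08 g/L

Species balance on the tank: V dC/dt = Q(C_in − C).
So dC/dt = (C_in − C)/τ with τ = V/Q = 942/19.3 = 48.808 min.
Solution: C(t) = C_in + (C₀ − C_in) e^(−t/τ).
C(88.1) = 2.45 + (0.220 − 2.45)·e^(−88.1/48.808) = 2.45 + (-2.2300)·0.16447 = 2.0832 g/L.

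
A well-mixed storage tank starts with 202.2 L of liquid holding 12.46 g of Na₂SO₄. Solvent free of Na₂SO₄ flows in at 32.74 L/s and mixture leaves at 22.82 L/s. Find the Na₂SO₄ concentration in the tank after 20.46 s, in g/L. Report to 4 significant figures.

Let m(t) be the amount of Na₂SO₄. Volume: V(t) = V₀ + (Q_in − Q_out) t = 202.2 + 9.92000 t; V(20.46) = 405.163 L.
Solute balance: dm/dt = 0 − Q_out C = −Q_out m/V(t).
dm/m = −Q_out dt/(V₀ + 9.92000 t); integrating gives ln(m/m₀) = −(Q_out/(Q_in−Q_out)) ln(V/V₀).
m = m₀ (V₀/V)^(Q_out/(Q_in−Q_out)) = 12.46 × (202.2/405.163)^(2.30040) = 2.51851 g.
C = m/V = 2.51851/405.163 = 0.00621604 g/L.

0.006216 g/L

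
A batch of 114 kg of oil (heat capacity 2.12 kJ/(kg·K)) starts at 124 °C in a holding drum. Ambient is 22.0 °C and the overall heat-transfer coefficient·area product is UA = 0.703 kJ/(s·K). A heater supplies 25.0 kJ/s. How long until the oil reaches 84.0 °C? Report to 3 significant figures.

317 s

Energy balance: M c_p dT/dt = −UA(T − T_amb) + Q̇.
τ = M c_p/UA = 343.78 s; T_ss = T_amb + Q̇/UA = 22.0 + 25.0/0.703 = 57.562 °C.
T(t) = T_ss + (T₀ − T_ss)e^(−t/τ); set T = 84.0:
t = −τ ln[(T − T_ss)/(T₀ − T_ss)] = −343.78 · ln(0.39794) = 316.78 s.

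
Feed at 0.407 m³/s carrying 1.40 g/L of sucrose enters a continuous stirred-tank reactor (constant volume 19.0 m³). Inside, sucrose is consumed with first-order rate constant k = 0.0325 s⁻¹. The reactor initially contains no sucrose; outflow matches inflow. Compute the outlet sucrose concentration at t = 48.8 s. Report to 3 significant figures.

0.516 g/L

V dC/dt = Q(C_in − C) − k V C.
dC/dt = (Q/V) C_in − (Q/V + k) C; effective rate a = Q/V + k = 0.021421 + 0.0325 = 0.053921 s⁻¹.
C_ss = Q C_in/(Q + kV) = 0.55617 g/L; C(t) = C_ss + (C₀ − C_ss) e^(−a t).
C(48.8) = 0.55617 + (-0.55617)·e^(−0.053921·48.8) = 0.55617 + (-0.55617)·0.071981 = 0.51614 g/L.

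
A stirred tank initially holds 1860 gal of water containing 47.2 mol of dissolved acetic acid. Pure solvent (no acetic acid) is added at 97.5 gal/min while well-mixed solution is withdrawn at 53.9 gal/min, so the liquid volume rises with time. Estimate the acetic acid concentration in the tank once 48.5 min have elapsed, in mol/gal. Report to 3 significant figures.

0.00464 mol/gal

Total volume: dV/dt = Q_in − Q_out = 43.600 gal/min, so V(t) = 1860 + 43.600 t and V(48.5) = 3974.6 gal.
Species balance (pure solvent in): dm/dt = −Q_out · m/V(t).
dm/m = −Q_out dt/(V₀ + 43.600 t); integrating gives ln(m/m₀) = −(Q_out/(Q_in−Q_out)) ln(V/V₀).
m = m₀ (V₀/V)^(Q_out/(Q_in−Q_out)) = 47.2 × (1860/3974.6)^(1.2362) = 18.461 mol.
C = m/V = 18.461/3974.6 = 0.0046447 mol/gal.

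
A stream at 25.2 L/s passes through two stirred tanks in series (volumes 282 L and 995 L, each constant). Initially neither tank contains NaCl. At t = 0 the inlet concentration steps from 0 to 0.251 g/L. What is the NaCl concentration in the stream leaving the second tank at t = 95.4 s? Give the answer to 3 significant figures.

0.220 g/L

Species balance on tank i: dCᵢ/dt = (Cᵢ₋₁ − Cᵢ)/τᵢ with τᵢ = Vᵢ/Q.
τ₁ = 282/25.2 = 11.190 s; τ₂ = 995/25.2 = 39.484 s.
Tank 1: C₁ = C_in(1 − e^(−t/τ₁)). Tank 2 (τ₁ ≠ τ₂): C₂ = C_in[1 − (τ₁ e^(−t/τ₁) − τ₂ e^(−t/τ₂))/(τ₁ − τ₂)].
At t = 95.4: e^(−t/τ₁) = 0.00019842, e^(−t/τ₂) = 0.089264.
C₂ = 0.251·[1 − (11.190·0.00019842 − 39.484·0.089264)/(-28.294)] = 0.251·0.87551 = 0.21975 g/L.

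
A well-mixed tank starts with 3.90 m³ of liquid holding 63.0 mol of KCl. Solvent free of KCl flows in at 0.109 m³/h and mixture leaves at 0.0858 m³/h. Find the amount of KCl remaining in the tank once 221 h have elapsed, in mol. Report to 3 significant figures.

2.83 mol

Let m(t) be the amount of KCl. Volume: V(t) = V₀ + (Q_in − Q_out) t = 3.90 + 0.023200 t; V(221) = 9.0272 m³.
Species balance (pure solvent in): dm/dt = −Q_out · m/V(t).
Separate: dm/m = −Q_out dt/V(t) ⇒ ln(m/m₀) = −(Q_out/(Q_in−Q_out)) ln(V/V₀).
m = m₀ (V₀/V)^(Q_out/(Q_in−Q_out)) = 63.0 × (3.90/9.0272)^(3.6983) = 2.8272 mol.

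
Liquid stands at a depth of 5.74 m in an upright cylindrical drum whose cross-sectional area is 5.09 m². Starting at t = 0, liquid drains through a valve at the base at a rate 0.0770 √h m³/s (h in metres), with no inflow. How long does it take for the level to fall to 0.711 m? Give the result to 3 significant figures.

With no inflow, A dh/dt = −0.0770 √h.
This is separable: 2 d(√h)/dt = −0.0770/A, so √h = √h₀ − (0.0770/(2A)) t.
t = 2A(√h₀ − √h)/0.0770 = 2·5.09·(√5.74 − √0.711)/0.0770
  = 10.180 × (2.3958 − 0.84321) / 0.0770 = 205.27 s.

205 s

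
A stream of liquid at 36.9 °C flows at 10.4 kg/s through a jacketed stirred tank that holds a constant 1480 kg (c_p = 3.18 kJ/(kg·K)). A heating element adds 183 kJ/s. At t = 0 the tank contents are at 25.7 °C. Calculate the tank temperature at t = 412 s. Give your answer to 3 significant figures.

41.5 °C

M c_p dT/dt = ṁ c_p (T_in − T) + Q̇.
Rearrange: dT/dt = (T_ss − T)/τ with τ = M/ṁ = 142.31 s and T_ss = T_in + Q̇/(ṁ c_p) = 42.433 °C.
Solution: T(t) = T_ss + (T₀ − T_ss) e^(−t/τ).
T(412) = 42.433 + (-16.733)·e^(−412/142.31) = 42.433 + (-16.733)·0.055292 = 41.508 °C.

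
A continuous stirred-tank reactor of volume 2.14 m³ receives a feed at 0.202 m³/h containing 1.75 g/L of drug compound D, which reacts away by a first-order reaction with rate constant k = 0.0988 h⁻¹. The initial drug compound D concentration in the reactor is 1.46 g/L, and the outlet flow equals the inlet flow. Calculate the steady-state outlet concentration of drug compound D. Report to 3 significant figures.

V dC/dt = Q(C_in − C) − k V C.
Steady state (dC/dt = 0): C_ss = Q C_in/(Q + kV) = C_in/(1 + kV/Q).
C_ss = 0.202·1.75/(0.202 + 0.0988·2.14) = 0.35350/0.41343 = 0.85504 g/L.

0.855 g/L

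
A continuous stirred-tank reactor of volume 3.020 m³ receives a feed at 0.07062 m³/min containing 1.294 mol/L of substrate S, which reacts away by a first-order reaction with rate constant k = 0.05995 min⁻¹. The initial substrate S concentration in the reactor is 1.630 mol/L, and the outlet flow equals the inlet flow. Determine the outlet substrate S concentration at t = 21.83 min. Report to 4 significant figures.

Accumulation = in − out − consumed: V dC/dt = Q C_in − Q C − k V C.
This is linear with rate a = Q/V + k = 0.0833341 min⁻¹.
C_ss = Q C_in/(Q + kV) = 0.363105 mol/L; C(t) = C_ss + (C₀ − C_ss) e^(−a t).
C(21.83) = 0.363105 + (1.26689)·e^(−0.0833341·21.83) = 0.363105 + (1.26689)·0.162158 = 0.568542 mol/L.

0.5685 mol/L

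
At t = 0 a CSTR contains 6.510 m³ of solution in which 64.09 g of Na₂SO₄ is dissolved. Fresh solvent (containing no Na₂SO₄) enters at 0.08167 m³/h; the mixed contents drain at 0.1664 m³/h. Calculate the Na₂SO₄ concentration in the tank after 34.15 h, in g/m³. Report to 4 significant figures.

Total volume: dV/dt = Q_in − Q_out = -0.0847300 m³/h, so V(t) = 6.510 − 0.0847300 t and V(34.15) = 3.61647 m³.
No Na₂SO₄ enters, so dm/dt = −Q_out · (m/V).
dm/m = −Q_out dt/(V₀ − 0.0847300 t); integrating gives ln(m/m₀) = −(Q_out/(Q_in−Q_out)) ln(V/V₀).
m = m₀ (V₀/V)^(Q_out/(Q_in−Q_out)) = 64.09 × (6.510/3.61647)^(-1.96389) = 20.2031 g.
C = m/V = 20.2031/3.61647 = 5.58641 g/m³.

5.586 g/m³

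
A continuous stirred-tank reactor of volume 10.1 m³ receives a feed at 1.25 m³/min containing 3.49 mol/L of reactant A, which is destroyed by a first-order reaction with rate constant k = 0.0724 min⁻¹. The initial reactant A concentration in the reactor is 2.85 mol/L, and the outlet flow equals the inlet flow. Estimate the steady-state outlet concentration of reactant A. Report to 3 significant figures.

Species balance: V dC/dt = Q C_in − Q C − k V C.
At steady state: 0 = Q C_in − (Q + kV) C_ss, so C_ss = Q C_in/(Q + kV).
C_ss = 1.25·3.49/(1.25 + 0.0724·10.1) = 4.3625/1.9812 = 2.2019 mol/L.

2.20 mol/L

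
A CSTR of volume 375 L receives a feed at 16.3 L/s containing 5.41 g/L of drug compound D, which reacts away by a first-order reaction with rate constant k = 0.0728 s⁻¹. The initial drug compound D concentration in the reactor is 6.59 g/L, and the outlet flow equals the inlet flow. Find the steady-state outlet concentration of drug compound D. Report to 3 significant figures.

2.02 g/L

V dC/dt = Q(C_in − C) − k V C.
At steady state: 0 = Q C_in − (Q + kV) C_ss, so C_ss = Q C_in/(Q + kV).
C_ss = 16.3·5.41/(16.3 + 0.0728·375) = 88.183/43.600 = 2.0225 g/L.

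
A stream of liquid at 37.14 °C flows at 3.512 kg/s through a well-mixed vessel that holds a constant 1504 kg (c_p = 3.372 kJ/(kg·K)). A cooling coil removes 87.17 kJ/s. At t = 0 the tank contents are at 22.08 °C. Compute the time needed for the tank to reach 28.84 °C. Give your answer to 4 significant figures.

Heat balance on the well-mixed liquid: M c_p dT/dt = ṁ c_p (T_in − T) − 87.17.
τ = M/ṁ = 428.246 s; T_ss = T_in − Q̇/(ṁ c_p) = 29.7792 °C.
T(t) = T_ss + (T₀ − T_ss) e^(−t/τ). Set T = 28.84:
e^(−t/τ) = (28.84 − 29.7792)/(22.08 − 29.7792) = 0.121987
t = −428.246 · ln(0.121987) = 900.962 s.

901.0 s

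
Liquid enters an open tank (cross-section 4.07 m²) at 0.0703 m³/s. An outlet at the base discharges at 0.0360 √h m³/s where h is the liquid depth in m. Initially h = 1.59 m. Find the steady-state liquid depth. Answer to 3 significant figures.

Level balance: A dh/dt = 0.0703 − 0.0360 √h. Setting dh/dt = 0:
Q_in = 0.0360 √h_ss ⇒ √h_ss = 0.0703/0.0360 = 1.9528.
h_ss = 1.9528² = 3.8133 m. (Since h₀ = 1.59 m < h_ss, the level will rise toward this value.)

3.81 m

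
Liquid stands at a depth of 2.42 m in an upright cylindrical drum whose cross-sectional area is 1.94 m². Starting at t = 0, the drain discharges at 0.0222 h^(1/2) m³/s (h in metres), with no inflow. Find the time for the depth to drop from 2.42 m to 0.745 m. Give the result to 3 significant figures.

121 s

A dh/dt = −Q_out = −0.0222 √h.
∫ h^(−1/2) dh = −(0.0222/A) ∫ dt, giving 2√h = 2√h₀ − (0.0222/A) t.
t = 2A(√h₀ − √h)/0.0222 = 2·1.94·(√2.42 − √0.745)/0.0222
  = 3.8800 × (1.5556 − 0.86313) / 0.0222 = 121.03 s.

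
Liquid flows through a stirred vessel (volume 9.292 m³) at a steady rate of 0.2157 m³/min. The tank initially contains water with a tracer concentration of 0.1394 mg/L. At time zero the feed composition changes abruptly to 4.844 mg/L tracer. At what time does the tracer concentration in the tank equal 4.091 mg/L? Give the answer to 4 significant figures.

78.93 min

Unsteady species balance (constant V, well mixed): V dC/dt = Q(C_in − C), so τ = V/Q = 43.0783 min.
C(t) = C_in + (C₀ − C_in) e^(−t/τ). Set C = 4.091 and solve for t:
e^(−t/τ) = (C − C_in)/(C₀ − C_in) = (4.091 − 4.844)/(0.1394 − 4.844) = 0.160056
t = −τ ln(…) = 43.0783 × 1.83223 = 78.9295 min.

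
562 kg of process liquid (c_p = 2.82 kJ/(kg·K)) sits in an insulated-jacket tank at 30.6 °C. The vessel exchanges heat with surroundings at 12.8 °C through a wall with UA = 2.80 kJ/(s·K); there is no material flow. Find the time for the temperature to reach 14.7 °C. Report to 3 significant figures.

1270 s

Lumped-capacitance energy balance: M c_p dT/dt = UA(T_amb − T).
τ = M c_p/UA = 566.01 s; T_ss = T_amb = 12.800 °C.
T(t) = T_ss + (T₀ − T_ss)e^(−t/τ); set T = 14.7:
t = −τ ln[(T − T_ss)/(T₀ − T_ss)] = −566.01 · ln(0.10674) = 1266.4 s.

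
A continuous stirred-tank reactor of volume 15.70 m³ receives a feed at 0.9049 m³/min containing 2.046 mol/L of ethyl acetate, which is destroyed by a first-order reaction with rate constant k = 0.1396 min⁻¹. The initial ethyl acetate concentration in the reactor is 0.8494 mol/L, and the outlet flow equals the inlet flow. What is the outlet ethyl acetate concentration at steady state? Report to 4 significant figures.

Species balance: V dC/dt = Q C_in − Q C − k V C.
Steady state (dC/dt = 0): C_ss = Q C_in/(Q + kV) = C_in/(1 + kV/Q).
C_ss = 0.9049·2.046/(0.9049 + 0.1396·15.70) = 1.85143/3.09662 = 0.597886 mol/L.

0.5979 mol/L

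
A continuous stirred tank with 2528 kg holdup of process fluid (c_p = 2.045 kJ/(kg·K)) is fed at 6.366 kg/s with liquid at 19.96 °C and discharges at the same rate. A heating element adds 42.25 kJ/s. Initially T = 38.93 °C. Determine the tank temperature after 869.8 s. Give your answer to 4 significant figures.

M c_p dT/dt = ṁ c_p (T_in − T) + Q̇.
Rearrange: dT/dt = (T_ss − T)/τ with τ = M/ṁ = 397.110 s and T_ss = T_in + Q̇/(ṁ c_p) = 23.2054 °C.
Solution: T(t) = T_ss + (T₀ − T_ss) e^(−t/τ).
T(869.8) = 23.2054 + (15.7246)·e^(−869.8/397.110) = 23.2054 + (15.7246)·0.111880 = 24.9647 °C.

24.96 °C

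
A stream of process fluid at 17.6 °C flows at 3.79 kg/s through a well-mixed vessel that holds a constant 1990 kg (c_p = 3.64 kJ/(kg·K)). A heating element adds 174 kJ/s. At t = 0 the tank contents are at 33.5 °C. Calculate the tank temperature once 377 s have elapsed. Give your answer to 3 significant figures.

Heat balance on the well-mixed liquid: M c_p dT/dt = ṁ c_p (T_in − T) + 174.
Rearrange: dT/dt = (T_ss − T)/τ with τ = M/ṁ = 525.07 s and T_ss = T_in + Q̇/(ṁ c_p) = 30.213 °C.
T approaches T_ss exponentially: T(t) = T_ss + (T₀ − T_ss) e^(−t/τ).
T(377) = 30.213 + (3.2873)·e^(−377/525.07) = 30.213 + (3.2873)·0.48772 = 31.816 °C.

31.8 °C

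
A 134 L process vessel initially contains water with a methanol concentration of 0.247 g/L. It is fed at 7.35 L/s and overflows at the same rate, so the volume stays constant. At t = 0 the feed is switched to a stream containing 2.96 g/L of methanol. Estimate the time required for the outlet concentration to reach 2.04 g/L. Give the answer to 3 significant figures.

Species balance on the tank: V dC/dt = Q(C_in − C), so τ = V/Q = 18.231 s.
C(t) = C_in + (C₀ − C_in) e^(−t/τ). Set C = 2.04 and solve for t:
e^(−t/τ) = (C − C_in)/(C₀ − C_in) = (2.04 − 2.96)/(0.247 − 2.96) = 0.33911
t = −τ ln(…) = 18.231 × 1.0814 = 19.716 s.

19.7 s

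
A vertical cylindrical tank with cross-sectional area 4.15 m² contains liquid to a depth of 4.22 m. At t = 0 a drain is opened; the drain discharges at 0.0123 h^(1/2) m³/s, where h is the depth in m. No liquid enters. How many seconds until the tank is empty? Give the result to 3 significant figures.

1390 s

With no inflow, A dh/dt = −0.0123 √h.
Separate and integrate: 2(√h − √h₀) = −(0.0123/A) t.
Set h = 0: 2√h₀ = (0.0123/A) t_empty ⇒ t_empty = 2A√h₀/0.0123.
t_empty = 2·4.15·√4.22/0.0123 = 8.3000·2.0543/0.0123 = 1386.2 s.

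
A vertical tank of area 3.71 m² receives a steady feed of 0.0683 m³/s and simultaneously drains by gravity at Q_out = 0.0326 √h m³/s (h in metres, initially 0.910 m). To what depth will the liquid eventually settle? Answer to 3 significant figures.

Level balance: A dh/dt = 0.0683 − 0.0326 √h. Setting dh/dt = 0:
Q_in = 0.0326 √h_ss ⇒ √h_ss = 0.0683/0.0326 = 2.0951.
h_ss = 2.0951² = 4.3894 m. (Since h₀ = 0.910 m < h_ss, the level will rise toward this value.)

4.39 m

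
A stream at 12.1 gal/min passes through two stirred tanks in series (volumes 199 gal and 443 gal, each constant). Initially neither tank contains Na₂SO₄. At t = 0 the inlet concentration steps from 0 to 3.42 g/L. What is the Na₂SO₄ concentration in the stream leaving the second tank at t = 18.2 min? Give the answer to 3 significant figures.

Time constants: τᵢ = Vᵢ/Q for each well-mixed tank.
τ₁ = 199/12.1 = 16.446 min; τ₂ = 443/12.1 = 36.612 min.
Tank 1: C₁ = C_in(1 − e^(−t/τ₁)). Tank 2 (τ₁ ≠ τ₂): C₂ = C_in[1 − (τ₁ e^(−t/τ₁) − τ₂ e^(−t/τ₂))/(τ₁ − τ₂)].
At t = 18.2: e^(−t/τ₁) = 0.33067, e^(−t/τ₂) = 0.60829.
C₂ = 3.42·[1 − (16.446·0.33067 − 36.612·0.60829)/(-20.165)] = 3.42·0.16530 = 0.56532 g/L.

0.565 g/L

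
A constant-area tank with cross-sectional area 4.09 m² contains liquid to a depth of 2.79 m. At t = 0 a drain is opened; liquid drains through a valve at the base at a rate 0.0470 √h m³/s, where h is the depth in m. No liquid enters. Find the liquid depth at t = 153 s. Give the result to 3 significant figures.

0.626 m

With no inflow, A dh/dt = −0.0470 √h.
∫ h^(−1/2) dh = −(0.0470/A) ∫ dt, giving 2√h = 2√h₀ − (0.0470/A) t.
√h = √2.79 − 0.0470·153/(2·4.09) = 1.6703 − 0.87910 = 0.79123.
h = 0.79123² = 0.62605 m.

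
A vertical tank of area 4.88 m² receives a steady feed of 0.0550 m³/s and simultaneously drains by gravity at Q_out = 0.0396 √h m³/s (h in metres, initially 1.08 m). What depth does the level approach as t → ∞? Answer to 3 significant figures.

1.93 m

A dh/dt = Q_in − 0.0396 √h. Steady state requires inflow = outflow:
Q_in = 0.0396 √h_ss ⇒ √h_ss = 0.0550/0.0396 = 1.3889.
h_ss = 1.3889² = 1.9290 m. (Since h₀ = 1.08 m < h_ss, the level will rise toward this value.)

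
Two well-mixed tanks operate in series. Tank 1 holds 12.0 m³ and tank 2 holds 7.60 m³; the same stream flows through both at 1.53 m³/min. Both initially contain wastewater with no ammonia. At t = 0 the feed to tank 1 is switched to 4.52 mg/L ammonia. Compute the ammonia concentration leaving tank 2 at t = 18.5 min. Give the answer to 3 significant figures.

Each tank obeys Vᵢ dCᵢ/dt = Q(Cᵢ₋₁ − Cᵢ), so τᵢ = Vᵢ/Q.
τ₁ = 12.0/1.53 = 7.8431 min; τ₂ = 7.60/1.53 = 4.9673 min.
Solving the cascade with C₁(0)=C₂(0)=0 gives C₂(t) = C_in[1 − (τ₁ e^(−t/τ₁) − τ₂ e^(−t/τ₂))/(τ₁ − τ₂)].
At t = 18.5: e^(−t/τ₁) = 0.094538, e^(−t/τ₂) = 0.024129.
C₂ = 4.52·[1 − (7.8431·0.094538 − 4.9673·0.024129)/(2.8758)] = 4.52·0.78385 = 3.5430 mg/L.

3.54 mg/L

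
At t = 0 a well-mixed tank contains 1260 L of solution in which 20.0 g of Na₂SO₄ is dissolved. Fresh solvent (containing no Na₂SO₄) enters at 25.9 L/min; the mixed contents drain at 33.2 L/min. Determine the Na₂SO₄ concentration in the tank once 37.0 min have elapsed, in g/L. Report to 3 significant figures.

Let m(t) be the amount of Na₂SO₄. Volume: V(t) = V₀ + (Q_in − Q_out) t = 1260 − 7.3000 t; V(37.0) = 989.90 L.
Species balance (pure solvent in): dm/dt = −Q_out · m/V(t).
Separate: dm/m = −Q_out dt/V(t) ⇒ ln(m/m₀) = −(Q_out/(Q_in−Q_out)) ln(V/V₀).
m = m₀ (V₀/V)^(Q_out/(Q_in−Q_out)) = 20.0 × (1260/989.90)^(-4.5479) = 6.6757 g.
C = m/V = 6.6757/989.90 = 0.0067439 g/L.

0.00674 g/L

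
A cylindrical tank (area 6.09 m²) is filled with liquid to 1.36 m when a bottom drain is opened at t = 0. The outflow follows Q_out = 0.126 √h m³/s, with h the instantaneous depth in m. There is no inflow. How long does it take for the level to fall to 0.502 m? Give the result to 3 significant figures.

44.2 s

With no inflow, A dh/dt = −0.126 √h.
∫ h^(−1/2) dh = −(0.126/A) ∫ dt, giving 2√h = 2√h₀ − (0.126/A) t.
t = 2A(√h₀ − √h)/0.126 = 2·6.09·(√1.36 − √0.502)/0.126
  = 12.180 × (1.1662 − 0.70852) / 0.126 = 44.242 s.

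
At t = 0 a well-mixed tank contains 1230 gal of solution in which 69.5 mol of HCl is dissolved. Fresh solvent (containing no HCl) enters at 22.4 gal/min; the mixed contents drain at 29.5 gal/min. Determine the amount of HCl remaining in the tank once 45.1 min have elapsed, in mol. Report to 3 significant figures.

19.9 mol

Total volume: dV/dt = Q_in − Q_out = -7.1000 gal/min, so V(t) = 1230 − 7.1000 t and V(45.1) = 909.79 gal.
No HCl enters, so dm/dt = −Q_out · (m/V).
Separate: dm/m = −Q_out dt/V(t) ⇒ ln(m/m₀) = −(Q_out/(Q_in−Q_out)) ln(V/V₀).
m = m₀ (V₀/V)^(Q_out/(Q_in−Q_out)) = 69.5 × (1230/909.79)^(-4.1549) = 19.854 mol.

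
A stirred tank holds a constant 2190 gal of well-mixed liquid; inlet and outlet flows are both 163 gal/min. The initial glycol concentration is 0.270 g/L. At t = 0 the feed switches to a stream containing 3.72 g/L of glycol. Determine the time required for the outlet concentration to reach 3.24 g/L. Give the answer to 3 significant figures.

26.5 min

Accumulation = in − out for the solute gives V dC/dt = Q(C_in − C), so τ = V/Q = 13.436 min.
C(t) = C_in + (C₀ − C_in) e^(−t/τ). Set C = 3.24 and solve for t:
e^(−t/τ) = (C − C_in)/(C₀ − C_in) = (3.24 − 3.72)/(0.270 − 3.72) = 0.13913
t = −τ ln(…) = 13.436 × 1.9723 = 26.500 min.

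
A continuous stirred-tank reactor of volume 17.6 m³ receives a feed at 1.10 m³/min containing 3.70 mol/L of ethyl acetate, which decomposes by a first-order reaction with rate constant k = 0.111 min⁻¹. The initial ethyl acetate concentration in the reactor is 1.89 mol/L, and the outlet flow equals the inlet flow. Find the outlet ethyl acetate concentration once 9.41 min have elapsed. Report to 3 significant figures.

Accumulation = in − out − consumed: V dC/dt = Q C_in − Q C − k V C.
This is linear with rate a = Q/V + k = 0.17350 min⁻¹.
C_ss = Q C_in/(Q + kV) = 1.3329 mol/L; C(t) = C_ss + (C₀ − C_ss) e^(−a t).
C(9.41) = 1.3329 + (0.55715)·e^(−0.17350·9.41) = 1.3329 + (0.55715)·0.19541 = 1.4417 mol/L.

1.44 mol/L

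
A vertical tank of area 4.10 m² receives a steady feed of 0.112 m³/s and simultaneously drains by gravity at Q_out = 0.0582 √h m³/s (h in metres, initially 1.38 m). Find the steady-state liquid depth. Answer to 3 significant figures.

3.70 m

Level balance: A dh/dt = 0.112 − 0.0582 √h. Setting dh/dt = 0:
Q_in = 0.0582 √h_ss ⇒ √h_ss = 0.112/0.0582 = 1.9244.
h_ss = 1.9244² = 3.7033 m. (Since h₀ = 1.38 m < h_ss, the level will rise toward this value.)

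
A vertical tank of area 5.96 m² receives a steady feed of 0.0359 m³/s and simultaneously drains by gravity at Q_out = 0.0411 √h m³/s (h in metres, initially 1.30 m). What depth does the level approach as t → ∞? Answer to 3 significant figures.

Level balance: A dh/dt = 0.0359 − 0.0411 √h. Setting dh/dt = 0:
Q_in = 0.0411 √h_ss ⇒ √h_ss = 0.0359/0.0411 = 0.87348.
h_ss = 0.87348² = 0.76297 m. (Since h₀ = 1.30 m > h_ss, the level will fall toward this value.)

0.763 m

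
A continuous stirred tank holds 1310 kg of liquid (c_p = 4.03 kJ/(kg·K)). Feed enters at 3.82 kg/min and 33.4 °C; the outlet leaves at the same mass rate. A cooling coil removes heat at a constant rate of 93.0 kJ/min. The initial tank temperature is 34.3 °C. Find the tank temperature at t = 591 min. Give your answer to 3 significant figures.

First-law balance (no shaft work): M c_p dT/dt = ṁ c_p (T_in − T) − 93.0.
τ = M/ṁ = 342.93 min; T_ss = T_in − Q̇/(ṁ c_p) = 33.4 − 93.0/(3.82·4.03) = 27.359 °C.
T approaches T_ss exponentially: T(t) = T_ss + (T₀ − T_ss) e^(−t/τ).
T(591) = 27.359 + (6.9411)·e^(−591/342.93) = 27.359 + (6.9411)·0.17846 = 28.598 °C.

28.6 °C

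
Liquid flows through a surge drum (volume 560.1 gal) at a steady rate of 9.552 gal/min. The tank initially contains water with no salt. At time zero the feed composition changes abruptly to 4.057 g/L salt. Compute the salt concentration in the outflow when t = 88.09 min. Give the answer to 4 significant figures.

3.154 g/L

Accumulation = in − out for the solute gives V dC/dt = Q(C_in − C).
Rewrite as dC/dt + C/τ = C_in/τ, τ = V/Q = 58.6369 min.
C approaches C_in exponentially: C(t) = C_in + (C₀ − C_in) e^(−t/τ).
C(88.09) = 4.057 + (0 − 4.057)·e^(−88.09/58.6369) = 4.057 + (-4.05700)·0.222619 = 3.15384 g/L.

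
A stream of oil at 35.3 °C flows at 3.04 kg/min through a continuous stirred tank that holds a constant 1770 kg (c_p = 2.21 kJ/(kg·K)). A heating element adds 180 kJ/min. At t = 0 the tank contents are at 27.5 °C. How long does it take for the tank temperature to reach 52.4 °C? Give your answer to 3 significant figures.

Unsteady energy balance on the tank contents: M c_p dT/dt = ṁ c_p (T_in − T) + 180.
τ = M/ṁ = 582.24 min; T_ss = T_in + Q̇/(ṁ c_p) = 62.092 °C.
T(t) = T_ss + (T₀ − T_ss) e^(−t/τ). Set T = 52.4:
e^(−t/τ) = (52.4 − 62.092)/(27.5 − 62.092) = 0.28018
t = −582.24 · ln(0.28018) = 740.79 min.

741 min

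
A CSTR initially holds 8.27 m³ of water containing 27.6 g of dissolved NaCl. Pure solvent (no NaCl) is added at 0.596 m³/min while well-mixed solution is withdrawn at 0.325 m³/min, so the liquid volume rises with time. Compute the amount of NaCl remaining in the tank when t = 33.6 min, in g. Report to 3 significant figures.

Total volume: dV/dt = Q_in − Q_out = 0.27100 m³/min, so V(t) = 8.27 + 0.27100 t and V(33.6) = 17.376 m³.
No NaCl enters, so dm/dt = −Q_out · (m/V).
Separate: dm/m = −Q_out dt/V(t) ⇒ ln(m/m₀) = −(Q_out/(Q_in−Q_out)) ln(V/V₀).
m = m₀ (V₀/V)^(Q_out/(Q_in−Q_out)) = 27.6 × (8.27/17.376)^(1.1993) = 11.330 g.

11.3 g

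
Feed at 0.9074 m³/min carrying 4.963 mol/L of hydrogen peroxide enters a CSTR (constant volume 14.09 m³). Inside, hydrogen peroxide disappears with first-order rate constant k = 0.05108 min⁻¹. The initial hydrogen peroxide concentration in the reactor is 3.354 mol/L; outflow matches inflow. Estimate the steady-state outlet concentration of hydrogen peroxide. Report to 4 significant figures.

2.768 mol/L

Accumulation = in − out − consumed: V dC/dt = Q C_in − Q C − k V C.
At steady state: 0 = Q C_in − (Q + kV) C_ss, so C_ss = Q C_in/(Q + kV).
C_ss = 0.9074·4.963/(0.9074 + 0.05108·14.09) = 4.50343/1.62712 = 2.76773 mol/L.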